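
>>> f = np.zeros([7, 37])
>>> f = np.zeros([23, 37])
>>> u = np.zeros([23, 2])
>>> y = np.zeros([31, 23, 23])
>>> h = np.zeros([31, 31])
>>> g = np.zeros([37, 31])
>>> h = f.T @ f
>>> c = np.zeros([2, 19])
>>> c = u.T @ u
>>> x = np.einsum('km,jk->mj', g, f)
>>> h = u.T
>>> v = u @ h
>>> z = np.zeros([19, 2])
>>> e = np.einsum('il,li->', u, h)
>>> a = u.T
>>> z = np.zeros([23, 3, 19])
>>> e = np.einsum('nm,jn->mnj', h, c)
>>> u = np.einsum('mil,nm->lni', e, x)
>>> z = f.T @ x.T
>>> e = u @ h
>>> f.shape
(23, 37)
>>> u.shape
(2, 31, 2)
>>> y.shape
(31, 23, 23)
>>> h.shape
(2, 23)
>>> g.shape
(37, 31)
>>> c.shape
(2, 2)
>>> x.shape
(31, 23)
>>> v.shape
(23, 23)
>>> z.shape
(37, 31)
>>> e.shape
(2, 31, 23)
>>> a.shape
(2, 23)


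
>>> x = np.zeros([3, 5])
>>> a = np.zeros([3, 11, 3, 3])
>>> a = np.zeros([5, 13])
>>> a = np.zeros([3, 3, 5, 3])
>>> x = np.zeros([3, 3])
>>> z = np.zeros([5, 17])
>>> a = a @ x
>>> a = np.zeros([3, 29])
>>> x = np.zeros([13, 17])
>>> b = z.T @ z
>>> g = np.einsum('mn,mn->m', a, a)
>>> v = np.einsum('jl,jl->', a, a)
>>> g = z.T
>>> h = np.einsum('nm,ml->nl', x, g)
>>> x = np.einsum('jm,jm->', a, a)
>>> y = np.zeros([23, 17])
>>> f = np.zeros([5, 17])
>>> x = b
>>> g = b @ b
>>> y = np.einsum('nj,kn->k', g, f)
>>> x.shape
(17, 17)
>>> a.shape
(3, 29)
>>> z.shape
(5, 17)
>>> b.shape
(17, 17)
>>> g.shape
(17, 17)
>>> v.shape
()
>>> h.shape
(13, 5)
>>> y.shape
(5,)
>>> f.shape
(5, 17)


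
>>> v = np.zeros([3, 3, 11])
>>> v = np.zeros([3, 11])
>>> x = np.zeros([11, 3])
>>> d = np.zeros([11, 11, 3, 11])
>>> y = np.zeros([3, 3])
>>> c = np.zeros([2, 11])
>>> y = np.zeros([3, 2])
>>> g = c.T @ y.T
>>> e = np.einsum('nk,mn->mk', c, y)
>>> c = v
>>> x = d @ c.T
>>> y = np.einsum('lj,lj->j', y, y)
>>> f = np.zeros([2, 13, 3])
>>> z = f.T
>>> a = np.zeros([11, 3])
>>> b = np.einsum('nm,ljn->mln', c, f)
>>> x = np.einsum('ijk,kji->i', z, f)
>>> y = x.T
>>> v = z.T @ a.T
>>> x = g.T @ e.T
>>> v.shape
(2, 13, 11)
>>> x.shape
(3, 3)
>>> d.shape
(11, 11, 3, 11)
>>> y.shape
(3,)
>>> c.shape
(3, 11)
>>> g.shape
(11, 3)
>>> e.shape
(3, 11)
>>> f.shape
(2, 13, 3)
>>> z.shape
(3, 13, 2)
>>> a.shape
(11, 3)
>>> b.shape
(11, 2, 3)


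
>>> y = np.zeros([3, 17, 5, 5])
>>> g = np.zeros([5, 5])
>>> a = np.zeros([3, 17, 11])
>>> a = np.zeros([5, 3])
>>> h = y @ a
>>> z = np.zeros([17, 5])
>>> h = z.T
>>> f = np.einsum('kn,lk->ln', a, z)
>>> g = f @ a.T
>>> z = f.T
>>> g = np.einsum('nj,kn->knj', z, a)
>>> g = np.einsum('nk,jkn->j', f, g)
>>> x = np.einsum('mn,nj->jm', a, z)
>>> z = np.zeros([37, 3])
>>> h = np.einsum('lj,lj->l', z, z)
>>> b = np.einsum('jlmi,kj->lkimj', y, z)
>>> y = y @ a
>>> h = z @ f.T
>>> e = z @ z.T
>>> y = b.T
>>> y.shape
(3, 5, 5, 37, 17)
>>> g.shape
(5,)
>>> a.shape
(5, 3)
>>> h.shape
(37, 17)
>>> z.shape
(37, 3)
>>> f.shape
(17, 3)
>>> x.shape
(17, 5)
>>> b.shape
(17, 37, 5, 5, 3)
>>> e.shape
(37, 37)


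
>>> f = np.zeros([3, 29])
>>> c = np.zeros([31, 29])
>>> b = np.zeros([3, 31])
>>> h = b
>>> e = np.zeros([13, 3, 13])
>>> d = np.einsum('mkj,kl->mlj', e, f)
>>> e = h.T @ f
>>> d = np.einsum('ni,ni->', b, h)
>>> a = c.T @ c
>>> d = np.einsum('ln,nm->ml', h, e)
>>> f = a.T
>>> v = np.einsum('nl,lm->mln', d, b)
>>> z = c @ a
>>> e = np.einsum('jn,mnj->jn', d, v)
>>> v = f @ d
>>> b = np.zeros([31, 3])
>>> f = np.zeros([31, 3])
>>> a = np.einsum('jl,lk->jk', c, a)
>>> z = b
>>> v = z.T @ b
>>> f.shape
(31, 3)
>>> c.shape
(31, 29)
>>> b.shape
(31, 3)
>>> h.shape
(3, 31)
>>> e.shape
(29, 3)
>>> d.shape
(29, 3)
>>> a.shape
(31, 29)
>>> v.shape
(3, 3)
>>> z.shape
(31, 3)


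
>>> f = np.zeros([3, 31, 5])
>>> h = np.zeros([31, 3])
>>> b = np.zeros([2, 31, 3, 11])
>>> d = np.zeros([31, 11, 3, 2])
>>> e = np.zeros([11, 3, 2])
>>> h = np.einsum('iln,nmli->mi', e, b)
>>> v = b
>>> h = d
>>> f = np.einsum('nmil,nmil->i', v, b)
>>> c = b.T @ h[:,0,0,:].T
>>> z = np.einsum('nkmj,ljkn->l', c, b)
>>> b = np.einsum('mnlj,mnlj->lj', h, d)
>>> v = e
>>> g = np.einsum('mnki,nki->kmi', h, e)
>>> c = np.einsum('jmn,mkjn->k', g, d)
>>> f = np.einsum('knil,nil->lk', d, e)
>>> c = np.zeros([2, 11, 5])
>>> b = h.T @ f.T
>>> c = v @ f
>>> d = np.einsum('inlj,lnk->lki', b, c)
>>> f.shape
(2, 31)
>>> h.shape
(31, 11, 3, 2)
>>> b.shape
(2, 3, 11, 2)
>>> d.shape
(11, 31, 2)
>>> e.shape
(11, 3, 2)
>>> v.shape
(11, 3, 2)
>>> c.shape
(11, 3, 31)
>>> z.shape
(2,)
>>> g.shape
(3, 31, 2)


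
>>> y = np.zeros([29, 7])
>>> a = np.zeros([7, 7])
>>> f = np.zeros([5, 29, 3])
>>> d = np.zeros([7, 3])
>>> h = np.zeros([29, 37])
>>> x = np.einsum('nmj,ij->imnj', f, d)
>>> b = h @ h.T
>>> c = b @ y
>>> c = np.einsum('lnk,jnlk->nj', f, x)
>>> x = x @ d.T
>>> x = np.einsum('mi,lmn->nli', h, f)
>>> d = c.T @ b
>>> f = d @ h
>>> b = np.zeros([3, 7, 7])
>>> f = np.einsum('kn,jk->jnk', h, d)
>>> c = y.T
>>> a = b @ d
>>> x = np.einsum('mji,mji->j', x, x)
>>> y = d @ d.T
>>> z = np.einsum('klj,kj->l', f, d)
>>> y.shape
(7, 7)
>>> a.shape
(3, 7, 29)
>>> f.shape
(7, 37, 29)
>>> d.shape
(7, 29)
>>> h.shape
(29, 37)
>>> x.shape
(5,)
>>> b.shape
(3, 7, 7)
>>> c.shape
(7, 29)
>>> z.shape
(37,)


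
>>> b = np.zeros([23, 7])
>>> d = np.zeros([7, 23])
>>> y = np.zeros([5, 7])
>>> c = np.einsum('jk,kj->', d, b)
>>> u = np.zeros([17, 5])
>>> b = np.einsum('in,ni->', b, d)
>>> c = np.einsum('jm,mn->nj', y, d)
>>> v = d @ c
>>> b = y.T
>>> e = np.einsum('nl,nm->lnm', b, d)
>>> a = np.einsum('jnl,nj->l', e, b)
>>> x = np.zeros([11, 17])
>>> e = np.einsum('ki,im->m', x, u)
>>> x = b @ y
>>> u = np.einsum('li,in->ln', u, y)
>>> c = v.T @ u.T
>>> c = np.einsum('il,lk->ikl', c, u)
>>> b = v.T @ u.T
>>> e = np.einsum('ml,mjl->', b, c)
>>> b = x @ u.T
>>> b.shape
(7, 17)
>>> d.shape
(7, 23)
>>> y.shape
(5, 7)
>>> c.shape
(5, 7, 17)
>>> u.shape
(17, 7)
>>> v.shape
(7, 5)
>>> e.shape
()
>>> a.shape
(23,)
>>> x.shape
(7, 7)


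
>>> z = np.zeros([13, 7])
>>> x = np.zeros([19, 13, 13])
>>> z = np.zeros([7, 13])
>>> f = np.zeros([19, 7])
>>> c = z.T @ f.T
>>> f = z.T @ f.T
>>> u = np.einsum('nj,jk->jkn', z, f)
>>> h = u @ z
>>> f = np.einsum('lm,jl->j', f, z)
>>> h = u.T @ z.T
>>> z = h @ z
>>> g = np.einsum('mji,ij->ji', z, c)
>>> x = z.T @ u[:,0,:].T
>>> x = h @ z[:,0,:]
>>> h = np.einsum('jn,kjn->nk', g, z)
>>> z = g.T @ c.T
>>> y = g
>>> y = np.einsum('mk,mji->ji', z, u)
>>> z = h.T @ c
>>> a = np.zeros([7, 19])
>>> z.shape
(7, 19)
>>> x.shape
(7, 19, 13)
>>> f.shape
(7,)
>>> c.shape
(13, 19)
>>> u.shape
(13, 19, 7)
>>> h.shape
(13, 7)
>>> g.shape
(19, 13)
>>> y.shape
(19, 7)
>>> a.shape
(7, 19)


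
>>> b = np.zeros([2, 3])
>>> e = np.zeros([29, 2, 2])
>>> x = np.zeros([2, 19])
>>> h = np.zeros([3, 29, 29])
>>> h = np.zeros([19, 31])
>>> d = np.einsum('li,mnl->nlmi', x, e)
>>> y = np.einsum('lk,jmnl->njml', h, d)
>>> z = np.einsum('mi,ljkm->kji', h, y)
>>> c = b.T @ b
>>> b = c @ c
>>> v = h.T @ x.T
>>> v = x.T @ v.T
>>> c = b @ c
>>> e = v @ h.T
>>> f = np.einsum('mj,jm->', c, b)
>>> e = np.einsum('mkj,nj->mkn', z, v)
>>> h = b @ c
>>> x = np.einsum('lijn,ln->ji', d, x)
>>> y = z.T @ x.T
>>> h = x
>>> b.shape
(3, 3)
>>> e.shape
(2, 2, 19)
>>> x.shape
(29, 2)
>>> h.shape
(29, 2)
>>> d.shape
(2, 2, 29, 19)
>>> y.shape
(31, 2, 29)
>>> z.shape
(2, 2, 31)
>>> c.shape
(3, 3)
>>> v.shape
(19, 31)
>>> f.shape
()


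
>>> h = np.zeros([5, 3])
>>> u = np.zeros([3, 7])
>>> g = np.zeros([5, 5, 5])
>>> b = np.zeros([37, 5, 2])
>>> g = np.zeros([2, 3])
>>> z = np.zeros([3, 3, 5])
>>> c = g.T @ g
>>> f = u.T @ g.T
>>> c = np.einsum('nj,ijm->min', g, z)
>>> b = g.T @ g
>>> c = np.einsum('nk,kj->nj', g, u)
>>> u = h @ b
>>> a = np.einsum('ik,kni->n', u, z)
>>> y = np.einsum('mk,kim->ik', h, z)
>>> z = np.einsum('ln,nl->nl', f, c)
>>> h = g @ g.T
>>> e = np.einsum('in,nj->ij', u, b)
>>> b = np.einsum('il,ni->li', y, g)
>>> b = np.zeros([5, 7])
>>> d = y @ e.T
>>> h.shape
(2, 2)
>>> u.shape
(5, 3)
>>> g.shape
(2, 3)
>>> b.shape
(5, 7)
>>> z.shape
(2, 7)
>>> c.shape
(2, 7)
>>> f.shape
(7, 2)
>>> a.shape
(3,)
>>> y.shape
(3, 3)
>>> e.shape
(5, 3)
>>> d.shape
(3, 5)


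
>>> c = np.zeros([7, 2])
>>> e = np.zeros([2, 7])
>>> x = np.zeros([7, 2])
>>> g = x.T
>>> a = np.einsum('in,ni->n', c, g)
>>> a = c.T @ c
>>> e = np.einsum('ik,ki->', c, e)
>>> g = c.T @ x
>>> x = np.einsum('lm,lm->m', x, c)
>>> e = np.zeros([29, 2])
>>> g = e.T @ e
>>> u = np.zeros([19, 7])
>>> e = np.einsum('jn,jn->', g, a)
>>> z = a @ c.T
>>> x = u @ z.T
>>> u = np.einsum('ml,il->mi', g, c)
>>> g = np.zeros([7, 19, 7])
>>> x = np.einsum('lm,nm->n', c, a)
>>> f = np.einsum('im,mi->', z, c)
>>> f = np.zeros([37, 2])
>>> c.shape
(7, 2)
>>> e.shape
()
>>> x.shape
(2,)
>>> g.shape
(7, 19, 7)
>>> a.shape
(2, 2)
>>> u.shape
(2, 7)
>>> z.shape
(2, 7)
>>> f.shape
(37, 2)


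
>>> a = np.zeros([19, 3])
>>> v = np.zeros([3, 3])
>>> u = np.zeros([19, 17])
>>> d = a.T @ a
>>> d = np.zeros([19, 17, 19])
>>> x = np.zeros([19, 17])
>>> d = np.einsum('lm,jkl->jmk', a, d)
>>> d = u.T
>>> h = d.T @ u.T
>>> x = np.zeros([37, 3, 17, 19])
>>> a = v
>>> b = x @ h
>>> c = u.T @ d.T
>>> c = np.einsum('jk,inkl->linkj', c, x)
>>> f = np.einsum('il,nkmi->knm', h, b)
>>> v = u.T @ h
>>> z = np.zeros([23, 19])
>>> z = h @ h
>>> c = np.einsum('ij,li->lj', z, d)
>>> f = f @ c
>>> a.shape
(3, 3)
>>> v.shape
(17, 19)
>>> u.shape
(19, 17)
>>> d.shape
(17, 19)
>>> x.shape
(37, 3, 17, 19)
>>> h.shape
(19, 19)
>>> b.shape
(37, 3, 17, 19)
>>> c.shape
(17, 19)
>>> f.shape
(3, 37, 19)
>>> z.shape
(19, 19)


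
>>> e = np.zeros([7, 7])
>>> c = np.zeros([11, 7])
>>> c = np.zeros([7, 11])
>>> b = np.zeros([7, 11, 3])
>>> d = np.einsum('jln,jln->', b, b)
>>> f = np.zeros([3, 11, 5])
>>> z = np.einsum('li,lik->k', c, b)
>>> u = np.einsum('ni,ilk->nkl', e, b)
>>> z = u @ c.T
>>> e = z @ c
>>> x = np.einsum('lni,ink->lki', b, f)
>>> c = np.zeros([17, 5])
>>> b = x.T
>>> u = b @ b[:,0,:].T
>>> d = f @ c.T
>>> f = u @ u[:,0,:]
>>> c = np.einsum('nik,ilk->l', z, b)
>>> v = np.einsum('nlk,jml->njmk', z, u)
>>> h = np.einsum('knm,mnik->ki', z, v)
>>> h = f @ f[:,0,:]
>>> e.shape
(7, 3, 11)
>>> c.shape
(5,)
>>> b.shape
(3, 5, 7)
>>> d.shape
(3, 11, 17)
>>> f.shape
(3, 5, 3)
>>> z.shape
(7, 3, 7)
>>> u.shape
(3, 5, 3)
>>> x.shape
(7, 5, 3)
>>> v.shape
(7, 3, 5, 7)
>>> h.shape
(3, 5, 3)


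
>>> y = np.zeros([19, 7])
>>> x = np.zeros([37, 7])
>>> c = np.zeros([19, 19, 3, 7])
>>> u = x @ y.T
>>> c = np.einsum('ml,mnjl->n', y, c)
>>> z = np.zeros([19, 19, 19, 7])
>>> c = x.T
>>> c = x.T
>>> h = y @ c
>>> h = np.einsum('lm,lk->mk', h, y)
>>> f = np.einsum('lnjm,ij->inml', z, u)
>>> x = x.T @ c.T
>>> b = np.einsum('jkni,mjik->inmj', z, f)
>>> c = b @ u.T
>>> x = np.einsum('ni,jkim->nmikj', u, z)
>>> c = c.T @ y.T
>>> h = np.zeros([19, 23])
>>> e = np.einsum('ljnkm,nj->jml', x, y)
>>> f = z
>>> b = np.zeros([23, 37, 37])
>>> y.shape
(19, 7)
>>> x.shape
(37, 7, 19, 19, 19)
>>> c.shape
(37, 37, 19, 19)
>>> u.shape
(37, 19)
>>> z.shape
(19, 19, 19, 7)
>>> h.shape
(19, 23)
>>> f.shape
(19, 19, 19, 7)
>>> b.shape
(23, 37, 37)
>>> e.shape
(7, 19, 37)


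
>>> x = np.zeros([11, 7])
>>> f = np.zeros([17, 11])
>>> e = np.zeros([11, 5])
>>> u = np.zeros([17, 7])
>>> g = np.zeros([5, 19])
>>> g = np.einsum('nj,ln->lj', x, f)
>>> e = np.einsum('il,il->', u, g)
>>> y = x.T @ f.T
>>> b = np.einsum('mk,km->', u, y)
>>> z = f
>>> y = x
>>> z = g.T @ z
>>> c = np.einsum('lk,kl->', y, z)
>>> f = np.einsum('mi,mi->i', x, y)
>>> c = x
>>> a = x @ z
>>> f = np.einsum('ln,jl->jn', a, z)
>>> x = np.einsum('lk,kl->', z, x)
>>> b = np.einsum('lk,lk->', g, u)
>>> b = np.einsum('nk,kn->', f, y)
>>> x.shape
()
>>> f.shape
(7, 11)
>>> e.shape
()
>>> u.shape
(17, 7)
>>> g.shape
(17, 7)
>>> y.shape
(11, 7)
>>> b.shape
()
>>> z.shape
(7, 11)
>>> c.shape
(11, 7)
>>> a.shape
(11, 11)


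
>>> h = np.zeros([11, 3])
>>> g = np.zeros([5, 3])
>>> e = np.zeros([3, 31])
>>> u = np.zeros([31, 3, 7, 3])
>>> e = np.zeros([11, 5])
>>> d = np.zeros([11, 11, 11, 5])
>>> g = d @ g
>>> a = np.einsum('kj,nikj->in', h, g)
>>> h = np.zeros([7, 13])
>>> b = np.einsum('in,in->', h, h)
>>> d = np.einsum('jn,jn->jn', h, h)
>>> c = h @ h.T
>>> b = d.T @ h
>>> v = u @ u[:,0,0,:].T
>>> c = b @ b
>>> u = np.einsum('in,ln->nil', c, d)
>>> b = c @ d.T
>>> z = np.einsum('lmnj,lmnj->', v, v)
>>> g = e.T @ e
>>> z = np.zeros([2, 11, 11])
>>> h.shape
(7, 13)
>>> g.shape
(5, 5)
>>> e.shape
(11, 5)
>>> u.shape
(13, 13, 7)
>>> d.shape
(7, 13)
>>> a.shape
(11, 11)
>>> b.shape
(13, 7)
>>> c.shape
(13, 13)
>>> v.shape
(31, 3, 7, 31)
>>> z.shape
(2, 11, 11)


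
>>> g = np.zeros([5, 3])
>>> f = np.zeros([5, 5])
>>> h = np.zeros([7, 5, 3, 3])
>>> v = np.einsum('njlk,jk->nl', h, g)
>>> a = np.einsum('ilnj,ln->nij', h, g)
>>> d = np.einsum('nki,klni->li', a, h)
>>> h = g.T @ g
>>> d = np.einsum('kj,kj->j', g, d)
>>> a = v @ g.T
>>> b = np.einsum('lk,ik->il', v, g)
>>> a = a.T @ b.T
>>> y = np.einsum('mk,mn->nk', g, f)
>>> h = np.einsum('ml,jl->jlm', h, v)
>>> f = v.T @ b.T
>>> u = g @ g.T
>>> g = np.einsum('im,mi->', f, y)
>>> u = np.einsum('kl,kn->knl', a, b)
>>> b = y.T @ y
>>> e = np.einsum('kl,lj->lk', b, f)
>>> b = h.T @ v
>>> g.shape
()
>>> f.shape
(3, 5)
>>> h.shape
(7, 3, 3)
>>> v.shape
(7, 3)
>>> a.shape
(5, 5)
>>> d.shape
(3,)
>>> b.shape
(3, 3, 3)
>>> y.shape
(5, 3)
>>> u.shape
(5, 7, 5)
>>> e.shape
(3, 3)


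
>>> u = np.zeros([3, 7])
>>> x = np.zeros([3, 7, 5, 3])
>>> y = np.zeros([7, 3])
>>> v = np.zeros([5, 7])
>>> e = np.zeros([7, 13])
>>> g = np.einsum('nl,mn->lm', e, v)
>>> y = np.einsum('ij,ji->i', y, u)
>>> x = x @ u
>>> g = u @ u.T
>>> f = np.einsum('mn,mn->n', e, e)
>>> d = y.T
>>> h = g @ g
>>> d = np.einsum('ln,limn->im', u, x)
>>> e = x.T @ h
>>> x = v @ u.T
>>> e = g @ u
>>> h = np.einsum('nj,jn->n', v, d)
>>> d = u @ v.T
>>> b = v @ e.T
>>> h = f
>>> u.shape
(3, 7)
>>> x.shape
(5, 3)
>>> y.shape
(7,)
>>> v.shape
(5, 7)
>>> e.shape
(3, 7)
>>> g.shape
(3, 3)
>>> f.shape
(13,)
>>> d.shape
(3, 5)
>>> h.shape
(13,)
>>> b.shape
(5, 3)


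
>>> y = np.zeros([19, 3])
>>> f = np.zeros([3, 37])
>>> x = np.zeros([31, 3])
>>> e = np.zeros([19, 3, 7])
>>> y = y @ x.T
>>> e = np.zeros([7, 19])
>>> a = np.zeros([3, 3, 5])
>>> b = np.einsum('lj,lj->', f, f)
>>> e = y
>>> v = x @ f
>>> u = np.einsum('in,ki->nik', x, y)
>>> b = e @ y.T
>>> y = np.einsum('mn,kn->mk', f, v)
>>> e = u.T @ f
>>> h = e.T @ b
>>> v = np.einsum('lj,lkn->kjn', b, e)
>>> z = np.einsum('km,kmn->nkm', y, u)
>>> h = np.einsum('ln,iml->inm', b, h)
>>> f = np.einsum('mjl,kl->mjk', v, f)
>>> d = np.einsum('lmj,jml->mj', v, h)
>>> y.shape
(3, 31)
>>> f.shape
(31, 19, 3)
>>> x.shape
(31, 3)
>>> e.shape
(19, 31, 37)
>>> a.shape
(3, 3, 5)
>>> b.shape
(19, 19)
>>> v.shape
(31, 19, 37)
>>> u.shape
(3, 31, 19)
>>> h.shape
(37, 19, 31)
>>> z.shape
(19, 3, 31)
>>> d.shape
(19, 37)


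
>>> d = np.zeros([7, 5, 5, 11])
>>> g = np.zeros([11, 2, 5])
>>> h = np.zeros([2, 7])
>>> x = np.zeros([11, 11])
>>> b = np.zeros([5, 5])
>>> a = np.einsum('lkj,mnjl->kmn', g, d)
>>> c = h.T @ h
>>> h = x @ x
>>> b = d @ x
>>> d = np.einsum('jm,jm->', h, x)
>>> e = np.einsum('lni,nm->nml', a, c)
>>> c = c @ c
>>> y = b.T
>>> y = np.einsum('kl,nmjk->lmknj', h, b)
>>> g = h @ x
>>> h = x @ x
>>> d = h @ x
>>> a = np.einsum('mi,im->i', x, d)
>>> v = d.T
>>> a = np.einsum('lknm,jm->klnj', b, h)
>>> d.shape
(11, 11)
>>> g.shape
(11, 11)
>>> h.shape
(11, 11)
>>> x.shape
(11, 11)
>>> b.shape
(7, 5, 5, 11)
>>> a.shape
(5, 7, 5, 11)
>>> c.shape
(7, 7)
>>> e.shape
(7, 7, 2)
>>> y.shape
(11, 5, 11, 7, 5)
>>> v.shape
(11, 11)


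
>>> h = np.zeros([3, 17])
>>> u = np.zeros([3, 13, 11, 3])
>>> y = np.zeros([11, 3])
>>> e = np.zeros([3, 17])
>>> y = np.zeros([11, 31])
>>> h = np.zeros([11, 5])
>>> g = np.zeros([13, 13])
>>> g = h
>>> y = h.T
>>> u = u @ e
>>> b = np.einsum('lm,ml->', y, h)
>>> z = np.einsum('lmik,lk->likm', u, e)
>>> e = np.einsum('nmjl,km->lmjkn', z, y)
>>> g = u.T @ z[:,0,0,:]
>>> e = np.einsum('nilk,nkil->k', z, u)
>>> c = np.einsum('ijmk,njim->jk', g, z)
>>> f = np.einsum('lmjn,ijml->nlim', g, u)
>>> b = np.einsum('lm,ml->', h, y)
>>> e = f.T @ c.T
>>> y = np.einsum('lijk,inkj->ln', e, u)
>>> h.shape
(11, 5)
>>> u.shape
(3, 13, 11, 17)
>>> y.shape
(11, 13)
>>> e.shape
(11, 3, 17, 11)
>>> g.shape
(17, 11, 13, 13)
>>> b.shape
()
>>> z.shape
(3, 11, 17, 13)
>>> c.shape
(11, 13)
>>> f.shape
(13, 17, 3, 11)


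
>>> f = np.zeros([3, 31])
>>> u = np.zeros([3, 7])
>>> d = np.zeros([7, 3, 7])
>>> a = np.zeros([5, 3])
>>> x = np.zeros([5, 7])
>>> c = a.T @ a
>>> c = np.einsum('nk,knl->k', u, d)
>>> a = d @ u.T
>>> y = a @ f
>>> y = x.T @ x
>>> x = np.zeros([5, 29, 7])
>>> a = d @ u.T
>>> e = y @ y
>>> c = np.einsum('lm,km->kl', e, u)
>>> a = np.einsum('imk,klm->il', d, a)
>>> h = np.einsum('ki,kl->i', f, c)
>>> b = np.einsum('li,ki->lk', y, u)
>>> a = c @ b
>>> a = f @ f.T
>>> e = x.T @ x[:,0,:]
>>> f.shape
(3, 31)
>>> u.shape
(3, 7)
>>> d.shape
(7, 3, 7)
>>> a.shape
(3, 3)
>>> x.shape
(5, 29, 7)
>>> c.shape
(3, 7)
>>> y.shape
(7, 7)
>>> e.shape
(7, 29, 7)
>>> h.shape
(31,)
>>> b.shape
(7, 3)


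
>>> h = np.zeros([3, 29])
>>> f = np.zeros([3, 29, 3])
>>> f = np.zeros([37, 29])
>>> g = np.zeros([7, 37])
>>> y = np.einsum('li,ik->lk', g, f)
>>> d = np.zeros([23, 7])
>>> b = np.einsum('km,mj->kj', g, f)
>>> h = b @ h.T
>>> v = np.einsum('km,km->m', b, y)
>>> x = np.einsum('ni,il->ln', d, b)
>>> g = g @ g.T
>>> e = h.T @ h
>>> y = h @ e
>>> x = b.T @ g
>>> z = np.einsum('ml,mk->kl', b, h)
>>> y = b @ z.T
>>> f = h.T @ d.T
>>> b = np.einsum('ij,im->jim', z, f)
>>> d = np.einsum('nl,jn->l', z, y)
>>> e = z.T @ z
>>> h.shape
(7, 3)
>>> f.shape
(3, 23)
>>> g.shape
(7, 7)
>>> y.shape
(7, 3)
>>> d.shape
(29,)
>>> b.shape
(29, 3, 23)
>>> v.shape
(29,)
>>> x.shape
(29, 7)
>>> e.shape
(29, 29)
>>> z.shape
(3, 29)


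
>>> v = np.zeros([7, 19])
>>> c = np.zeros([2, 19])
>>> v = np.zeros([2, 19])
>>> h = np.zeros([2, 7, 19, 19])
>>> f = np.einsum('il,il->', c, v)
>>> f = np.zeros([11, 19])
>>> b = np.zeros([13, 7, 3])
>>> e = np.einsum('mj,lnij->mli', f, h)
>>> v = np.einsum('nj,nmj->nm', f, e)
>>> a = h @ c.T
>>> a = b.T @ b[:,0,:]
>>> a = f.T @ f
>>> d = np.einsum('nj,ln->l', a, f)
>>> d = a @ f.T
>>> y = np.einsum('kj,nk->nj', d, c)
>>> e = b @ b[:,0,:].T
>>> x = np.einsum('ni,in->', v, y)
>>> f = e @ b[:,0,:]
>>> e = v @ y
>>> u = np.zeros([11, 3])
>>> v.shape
(11, 2)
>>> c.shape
(2, 19)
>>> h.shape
(2, 7, 19, 19)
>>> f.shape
(13, 7, 3)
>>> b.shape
(13, 7, 3)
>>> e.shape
(11, 11)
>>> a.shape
(19, 19)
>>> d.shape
(19, 11)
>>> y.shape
(2, 11)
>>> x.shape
()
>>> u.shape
(11, 3)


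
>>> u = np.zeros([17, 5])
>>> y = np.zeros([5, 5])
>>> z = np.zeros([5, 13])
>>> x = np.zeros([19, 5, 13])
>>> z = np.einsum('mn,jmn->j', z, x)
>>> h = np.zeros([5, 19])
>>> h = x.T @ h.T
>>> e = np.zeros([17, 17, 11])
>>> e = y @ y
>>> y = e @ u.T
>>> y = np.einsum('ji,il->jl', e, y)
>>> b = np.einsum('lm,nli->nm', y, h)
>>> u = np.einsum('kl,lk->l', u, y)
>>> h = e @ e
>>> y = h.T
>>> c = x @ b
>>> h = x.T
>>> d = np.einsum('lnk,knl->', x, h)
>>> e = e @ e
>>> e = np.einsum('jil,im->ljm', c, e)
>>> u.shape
(5,)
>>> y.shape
(5, 5)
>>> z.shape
(19,)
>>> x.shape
(19, 5, 13)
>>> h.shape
(13, 5, 19)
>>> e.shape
(17, 19, 5)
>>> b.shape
(13, 17)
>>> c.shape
(19, 5, 17)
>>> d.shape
()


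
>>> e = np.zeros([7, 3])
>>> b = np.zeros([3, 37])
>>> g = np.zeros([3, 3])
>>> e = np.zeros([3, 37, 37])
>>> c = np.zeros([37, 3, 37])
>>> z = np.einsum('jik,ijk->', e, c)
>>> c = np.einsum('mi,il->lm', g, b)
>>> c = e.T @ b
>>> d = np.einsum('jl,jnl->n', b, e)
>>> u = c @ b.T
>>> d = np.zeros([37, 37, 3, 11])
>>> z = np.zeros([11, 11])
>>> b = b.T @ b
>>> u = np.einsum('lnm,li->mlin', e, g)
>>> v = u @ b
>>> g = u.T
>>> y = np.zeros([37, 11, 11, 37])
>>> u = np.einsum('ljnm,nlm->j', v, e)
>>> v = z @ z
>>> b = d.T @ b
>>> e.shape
(3, 37, 37)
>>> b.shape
(11, 3, 37, 37)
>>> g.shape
(37, 3, 3, 37)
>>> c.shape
(37, 37, 37)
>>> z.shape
(11, 11)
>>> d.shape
(37, 37, 3, 11)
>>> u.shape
(3,)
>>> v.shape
(11, 11)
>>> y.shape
(37, 11, 11, 37)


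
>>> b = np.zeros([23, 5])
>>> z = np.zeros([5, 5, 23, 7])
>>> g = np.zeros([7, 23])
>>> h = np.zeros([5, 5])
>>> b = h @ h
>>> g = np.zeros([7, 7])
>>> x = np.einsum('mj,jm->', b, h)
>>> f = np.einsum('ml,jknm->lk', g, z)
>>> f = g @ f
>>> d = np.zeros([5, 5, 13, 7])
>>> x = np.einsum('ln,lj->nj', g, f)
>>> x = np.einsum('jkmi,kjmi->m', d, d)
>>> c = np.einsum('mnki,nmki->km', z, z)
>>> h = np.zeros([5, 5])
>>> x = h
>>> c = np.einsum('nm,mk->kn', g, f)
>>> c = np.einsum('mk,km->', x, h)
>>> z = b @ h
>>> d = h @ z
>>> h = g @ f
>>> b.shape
(5, 5)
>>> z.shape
(5, 5)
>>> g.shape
(7, 7)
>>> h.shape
(7, 5)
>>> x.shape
(5, 5)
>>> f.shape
(7, 5)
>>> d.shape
(5, 5)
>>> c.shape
()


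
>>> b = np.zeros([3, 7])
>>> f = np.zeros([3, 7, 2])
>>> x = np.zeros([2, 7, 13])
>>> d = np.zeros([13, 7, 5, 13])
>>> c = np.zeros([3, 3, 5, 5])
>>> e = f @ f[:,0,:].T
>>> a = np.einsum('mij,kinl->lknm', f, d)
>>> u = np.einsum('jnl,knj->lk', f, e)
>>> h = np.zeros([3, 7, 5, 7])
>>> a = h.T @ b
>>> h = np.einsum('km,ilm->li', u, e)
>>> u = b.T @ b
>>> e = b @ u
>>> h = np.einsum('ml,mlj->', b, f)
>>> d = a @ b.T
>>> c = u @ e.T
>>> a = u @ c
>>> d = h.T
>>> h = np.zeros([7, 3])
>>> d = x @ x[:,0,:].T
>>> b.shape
(3, 7)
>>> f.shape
(3, 7, 2)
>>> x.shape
(2, 7, 13)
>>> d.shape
(2, 7, 2)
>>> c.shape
(7, 3)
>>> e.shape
(3, 7)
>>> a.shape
(7, 3)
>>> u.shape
(7, 7)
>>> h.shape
(7, 3)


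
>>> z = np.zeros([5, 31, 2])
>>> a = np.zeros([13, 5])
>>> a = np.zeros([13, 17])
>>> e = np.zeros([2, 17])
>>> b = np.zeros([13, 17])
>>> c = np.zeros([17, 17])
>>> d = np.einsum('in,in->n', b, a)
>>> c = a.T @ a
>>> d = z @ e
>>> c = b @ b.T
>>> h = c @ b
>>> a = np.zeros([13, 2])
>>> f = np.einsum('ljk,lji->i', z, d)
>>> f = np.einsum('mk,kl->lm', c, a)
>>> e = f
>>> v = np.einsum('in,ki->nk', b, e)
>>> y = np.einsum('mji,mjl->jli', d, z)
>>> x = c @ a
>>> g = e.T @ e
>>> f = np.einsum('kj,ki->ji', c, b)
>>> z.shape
(5, 31, 2)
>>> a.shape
(13, 2)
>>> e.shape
(2, 13)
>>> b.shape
(13, 17)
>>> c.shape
(13, 13)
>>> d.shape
(5, 31, 17)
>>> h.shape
(13, 17)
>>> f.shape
(13, 17)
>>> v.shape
(17, 2)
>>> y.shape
(31, 2, 17)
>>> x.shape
(13, 2)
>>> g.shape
(13, 13)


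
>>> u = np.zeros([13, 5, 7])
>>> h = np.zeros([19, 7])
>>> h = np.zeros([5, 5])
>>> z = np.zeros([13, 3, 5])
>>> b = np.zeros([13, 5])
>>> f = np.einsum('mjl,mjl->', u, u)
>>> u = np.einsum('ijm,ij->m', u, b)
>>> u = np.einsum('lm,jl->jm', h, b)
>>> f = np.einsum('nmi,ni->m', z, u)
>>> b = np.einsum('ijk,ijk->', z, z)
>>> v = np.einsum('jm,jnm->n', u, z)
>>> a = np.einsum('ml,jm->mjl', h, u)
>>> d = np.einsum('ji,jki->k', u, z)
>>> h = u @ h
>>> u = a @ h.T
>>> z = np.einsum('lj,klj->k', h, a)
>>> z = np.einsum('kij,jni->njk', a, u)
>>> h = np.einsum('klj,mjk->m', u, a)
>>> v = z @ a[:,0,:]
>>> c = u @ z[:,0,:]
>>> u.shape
(5, 13, 13)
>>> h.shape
(5,)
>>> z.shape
(13, 5, 5)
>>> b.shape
()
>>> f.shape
(3,)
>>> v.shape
(13, 5, 5)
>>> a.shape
(5, 13, 5)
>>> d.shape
(3,)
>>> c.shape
(5, 13, 5)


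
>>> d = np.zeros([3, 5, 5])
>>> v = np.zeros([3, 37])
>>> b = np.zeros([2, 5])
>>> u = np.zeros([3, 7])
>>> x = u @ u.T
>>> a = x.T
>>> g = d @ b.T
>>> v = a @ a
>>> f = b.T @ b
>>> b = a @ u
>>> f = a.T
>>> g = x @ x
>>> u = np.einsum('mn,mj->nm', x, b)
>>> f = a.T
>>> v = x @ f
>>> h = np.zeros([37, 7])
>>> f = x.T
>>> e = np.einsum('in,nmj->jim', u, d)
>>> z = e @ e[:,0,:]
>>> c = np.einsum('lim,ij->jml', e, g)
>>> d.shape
(3, 5, 5)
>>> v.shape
(3, 3)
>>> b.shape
(3, 7)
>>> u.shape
(3, 3)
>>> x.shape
(3, 3)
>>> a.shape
(3, 3)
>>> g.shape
(3, 3)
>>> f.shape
(3, 3)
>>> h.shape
(37, 7)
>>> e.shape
(5, 3, 5)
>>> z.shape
(5, 3, 5)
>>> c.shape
(3, 5, 5)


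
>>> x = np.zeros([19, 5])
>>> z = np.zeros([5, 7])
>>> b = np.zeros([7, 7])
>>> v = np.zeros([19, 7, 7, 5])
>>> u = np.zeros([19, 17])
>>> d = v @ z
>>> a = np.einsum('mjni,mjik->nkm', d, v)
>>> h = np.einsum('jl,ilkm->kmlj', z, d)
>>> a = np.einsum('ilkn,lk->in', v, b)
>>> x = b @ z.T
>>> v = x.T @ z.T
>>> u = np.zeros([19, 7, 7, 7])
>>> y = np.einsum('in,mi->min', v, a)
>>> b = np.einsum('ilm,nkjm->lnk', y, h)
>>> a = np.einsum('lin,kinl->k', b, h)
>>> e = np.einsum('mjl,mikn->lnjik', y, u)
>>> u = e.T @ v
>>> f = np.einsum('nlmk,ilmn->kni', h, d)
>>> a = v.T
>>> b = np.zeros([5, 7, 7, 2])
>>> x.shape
(7, 5)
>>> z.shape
(5, 7)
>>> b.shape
(5, 7, 7, 2)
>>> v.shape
(5, 5)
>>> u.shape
(7, 7, 5, 7, 5)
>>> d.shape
(19, 7, 7, 7)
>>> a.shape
(5, 5)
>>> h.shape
(7, 7, 7, 5)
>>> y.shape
(19, 5, 5)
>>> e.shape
(5, 7, 5, 7, 7)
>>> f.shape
(5, 7, 19)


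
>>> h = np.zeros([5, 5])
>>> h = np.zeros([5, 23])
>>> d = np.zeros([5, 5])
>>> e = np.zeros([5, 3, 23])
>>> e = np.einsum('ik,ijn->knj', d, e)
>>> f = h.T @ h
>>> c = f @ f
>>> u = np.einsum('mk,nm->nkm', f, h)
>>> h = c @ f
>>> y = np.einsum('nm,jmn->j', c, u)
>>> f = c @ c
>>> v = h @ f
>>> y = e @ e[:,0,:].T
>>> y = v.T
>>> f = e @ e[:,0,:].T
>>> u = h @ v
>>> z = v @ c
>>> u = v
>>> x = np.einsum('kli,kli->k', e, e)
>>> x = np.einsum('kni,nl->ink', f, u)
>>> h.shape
(23, 23)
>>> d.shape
(5, 5)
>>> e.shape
(5, 23, 3)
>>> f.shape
(5, 23, 5)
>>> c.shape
(23, 23)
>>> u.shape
(23, 23)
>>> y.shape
(23, 23)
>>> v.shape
(23, 23)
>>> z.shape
(23, 23)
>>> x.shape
(5, 23, 5)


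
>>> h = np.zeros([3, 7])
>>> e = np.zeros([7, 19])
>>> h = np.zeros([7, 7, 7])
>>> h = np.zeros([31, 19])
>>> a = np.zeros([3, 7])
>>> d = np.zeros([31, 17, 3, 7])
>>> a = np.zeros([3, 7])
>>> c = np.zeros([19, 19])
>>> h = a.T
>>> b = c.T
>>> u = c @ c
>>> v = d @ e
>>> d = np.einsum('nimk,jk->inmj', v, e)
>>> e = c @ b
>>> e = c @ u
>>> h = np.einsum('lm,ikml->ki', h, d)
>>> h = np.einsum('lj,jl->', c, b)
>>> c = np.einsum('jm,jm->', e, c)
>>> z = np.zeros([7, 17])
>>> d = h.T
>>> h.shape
()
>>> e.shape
(19, 19)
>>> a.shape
(3, 7)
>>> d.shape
()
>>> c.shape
()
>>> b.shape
(19, 19)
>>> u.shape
(19, 19)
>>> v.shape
(31, 17, 3, 19)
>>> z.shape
(7, 17)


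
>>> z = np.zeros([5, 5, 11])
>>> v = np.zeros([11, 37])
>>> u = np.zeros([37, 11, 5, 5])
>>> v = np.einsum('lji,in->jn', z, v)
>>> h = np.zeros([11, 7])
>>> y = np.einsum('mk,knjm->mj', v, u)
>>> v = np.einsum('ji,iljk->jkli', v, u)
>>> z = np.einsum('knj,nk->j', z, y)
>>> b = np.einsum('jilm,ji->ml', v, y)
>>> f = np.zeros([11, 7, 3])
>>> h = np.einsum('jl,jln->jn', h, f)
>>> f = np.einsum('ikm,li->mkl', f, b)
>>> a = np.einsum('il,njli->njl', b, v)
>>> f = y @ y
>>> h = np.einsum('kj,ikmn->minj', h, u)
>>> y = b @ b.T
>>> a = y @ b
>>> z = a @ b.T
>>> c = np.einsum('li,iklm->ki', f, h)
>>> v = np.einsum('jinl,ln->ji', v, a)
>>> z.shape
(37, 37)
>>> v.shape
(5, 5)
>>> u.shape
(37, 11, 5, 5)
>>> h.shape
(5, 37, 5, 3)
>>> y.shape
(37, 37)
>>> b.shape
(37, 11)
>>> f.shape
(5, 5)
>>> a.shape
(37, 11)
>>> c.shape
(37, 5)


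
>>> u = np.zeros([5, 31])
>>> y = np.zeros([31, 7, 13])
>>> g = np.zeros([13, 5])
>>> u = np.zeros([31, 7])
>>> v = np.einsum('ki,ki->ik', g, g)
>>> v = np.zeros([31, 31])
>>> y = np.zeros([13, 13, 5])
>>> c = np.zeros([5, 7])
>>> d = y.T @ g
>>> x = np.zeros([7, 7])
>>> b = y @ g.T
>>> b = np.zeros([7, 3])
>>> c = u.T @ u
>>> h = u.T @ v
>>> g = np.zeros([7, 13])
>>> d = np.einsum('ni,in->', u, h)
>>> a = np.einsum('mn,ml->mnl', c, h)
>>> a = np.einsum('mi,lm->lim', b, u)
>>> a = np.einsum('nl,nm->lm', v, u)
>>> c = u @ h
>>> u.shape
(31, 7)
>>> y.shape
(13, 13, 5)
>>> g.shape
(7, 13)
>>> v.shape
(31, 31)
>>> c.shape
(31, 31)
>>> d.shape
()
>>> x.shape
(7, 7)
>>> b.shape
(7, 3)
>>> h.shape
(7, 31)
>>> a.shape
(31, 7)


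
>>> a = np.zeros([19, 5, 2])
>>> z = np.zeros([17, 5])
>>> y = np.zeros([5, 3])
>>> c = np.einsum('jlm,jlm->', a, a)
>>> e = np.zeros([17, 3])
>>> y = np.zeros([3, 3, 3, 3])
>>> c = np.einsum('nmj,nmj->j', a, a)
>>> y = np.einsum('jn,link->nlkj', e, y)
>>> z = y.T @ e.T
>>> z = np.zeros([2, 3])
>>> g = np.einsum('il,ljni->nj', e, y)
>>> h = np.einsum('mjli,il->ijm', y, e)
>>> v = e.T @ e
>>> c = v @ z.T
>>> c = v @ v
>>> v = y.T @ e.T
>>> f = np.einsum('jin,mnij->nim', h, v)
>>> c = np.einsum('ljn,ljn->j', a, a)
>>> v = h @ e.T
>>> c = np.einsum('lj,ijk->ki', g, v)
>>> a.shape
(19, 5, 2)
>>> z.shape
(2, 3)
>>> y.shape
(3, 3, 3, 17)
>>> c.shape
(17, 17)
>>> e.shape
(17, 3)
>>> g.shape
(3, 3)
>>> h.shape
(17, 3, 3)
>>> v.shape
(17, 3, 17)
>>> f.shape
(3, 3, 17)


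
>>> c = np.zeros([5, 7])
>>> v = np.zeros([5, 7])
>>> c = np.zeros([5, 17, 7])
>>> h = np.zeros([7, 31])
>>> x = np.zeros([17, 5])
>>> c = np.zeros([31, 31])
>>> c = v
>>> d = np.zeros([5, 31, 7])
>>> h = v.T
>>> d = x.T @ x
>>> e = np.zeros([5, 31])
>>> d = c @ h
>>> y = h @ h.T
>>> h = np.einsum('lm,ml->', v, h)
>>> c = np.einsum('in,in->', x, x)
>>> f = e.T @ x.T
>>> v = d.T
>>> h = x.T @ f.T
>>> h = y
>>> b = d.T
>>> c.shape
()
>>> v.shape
(5, 5)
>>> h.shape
(7, 7)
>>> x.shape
(17, 5)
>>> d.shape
(5, 5)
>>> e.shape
(5, 31)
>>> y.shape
(7, 7)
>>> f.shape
(31, 17)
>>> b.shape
(5, 5)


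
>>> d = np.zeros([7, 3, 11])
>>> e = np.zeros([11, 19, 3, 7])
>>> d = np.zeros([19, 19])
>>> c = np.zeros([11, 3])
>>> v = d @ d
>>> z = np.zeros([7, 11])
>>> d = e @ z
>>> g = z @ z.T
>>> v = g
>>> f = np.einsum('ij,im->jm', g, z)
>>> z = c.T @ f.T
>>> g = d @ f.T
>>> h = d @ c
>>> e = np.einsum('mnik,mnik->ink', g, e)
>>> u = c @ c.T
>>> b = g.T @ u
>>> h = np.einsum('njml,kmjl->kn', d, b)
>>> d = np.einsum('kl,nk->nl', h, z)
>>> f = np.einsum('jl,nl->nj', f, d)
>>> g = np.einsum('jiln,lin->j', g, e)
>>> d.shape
(3, 11)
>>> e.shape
(3, 19, 7)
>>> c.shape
(11, 3)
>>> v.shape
(7, 7)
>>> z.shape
(3, 7)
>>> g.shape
(11,)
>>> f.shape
(3, 7)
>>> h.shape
(7, 11)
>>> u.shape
(11, 11)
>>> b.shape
(7, 3, 19, 11)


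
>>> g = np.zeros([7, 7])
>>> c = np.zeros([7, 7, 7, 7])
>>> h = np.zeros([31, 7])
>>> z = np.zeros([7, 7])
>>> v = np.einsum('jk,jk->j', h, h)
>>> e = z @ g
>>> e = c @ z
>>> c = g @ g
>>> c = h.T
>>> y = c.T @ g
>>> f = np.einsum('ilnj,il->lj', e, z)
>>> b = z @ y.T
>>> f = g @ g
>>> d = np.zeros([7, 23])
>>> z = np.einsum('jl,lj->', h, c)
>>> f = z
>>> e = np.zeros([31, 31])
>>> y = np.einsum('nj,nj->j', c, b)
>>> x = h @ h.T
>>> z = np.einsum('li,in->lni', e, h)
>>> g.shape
(7, 7)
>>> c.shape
(7, 31)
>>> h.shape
(31, 7)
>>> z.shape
(31, 7, 31)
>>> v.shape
(31,)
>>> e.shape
(31, 31)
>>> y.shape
(31,)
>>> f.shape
()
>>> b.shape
(7, 31)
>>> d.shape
(7, 23)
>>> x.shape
(31, 31)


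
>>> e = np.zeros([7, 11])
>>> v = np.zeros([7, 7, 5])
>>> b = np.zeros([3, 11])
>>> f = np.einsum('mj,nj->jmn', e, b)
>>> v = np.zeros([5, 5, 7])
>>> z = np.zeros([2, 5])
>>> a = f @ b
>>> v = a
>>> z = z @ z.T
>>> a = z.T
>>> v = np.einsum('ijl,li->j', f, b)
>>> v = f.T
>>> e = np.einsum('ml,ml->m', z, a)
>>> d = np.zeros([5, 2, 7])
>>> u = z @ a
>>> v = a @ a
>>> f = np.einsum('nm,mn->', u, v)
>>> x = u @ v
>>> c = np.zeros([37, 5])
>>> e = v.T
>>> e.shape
(2, 2)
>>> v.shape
(2, 2)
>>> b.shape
(3, 11)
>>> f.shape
()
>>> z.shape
(2, 2)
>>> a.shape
(2, 2)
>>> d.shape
(5, 2, 7)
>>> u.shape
(2, 2)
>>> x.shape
(2, 2)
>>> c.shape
(37, 5)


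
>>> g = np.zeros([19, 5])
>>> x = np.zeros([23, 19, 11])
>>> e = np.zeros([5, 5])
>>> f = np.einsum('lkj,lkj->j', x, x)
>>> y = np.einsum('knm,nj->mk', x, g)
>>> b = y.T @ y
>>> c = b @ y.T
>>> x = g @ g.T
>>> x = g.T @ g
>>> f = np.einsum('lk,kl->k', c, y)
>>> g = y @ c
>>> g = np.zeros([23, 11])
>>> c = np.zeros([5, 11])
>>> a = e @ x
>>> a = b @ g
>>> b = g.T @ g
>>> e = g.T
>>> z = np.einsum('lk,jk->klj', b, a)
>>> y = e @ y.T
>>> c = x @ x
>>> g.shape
(23, 11)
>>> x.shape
(5, 5)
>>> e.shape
(11, 23)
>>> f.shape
(11,)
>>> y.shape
(11, 11)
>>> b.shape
(11, 11)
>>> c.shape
(5, 5)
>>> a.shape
(23, 11)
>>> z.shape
(11, 11, 23)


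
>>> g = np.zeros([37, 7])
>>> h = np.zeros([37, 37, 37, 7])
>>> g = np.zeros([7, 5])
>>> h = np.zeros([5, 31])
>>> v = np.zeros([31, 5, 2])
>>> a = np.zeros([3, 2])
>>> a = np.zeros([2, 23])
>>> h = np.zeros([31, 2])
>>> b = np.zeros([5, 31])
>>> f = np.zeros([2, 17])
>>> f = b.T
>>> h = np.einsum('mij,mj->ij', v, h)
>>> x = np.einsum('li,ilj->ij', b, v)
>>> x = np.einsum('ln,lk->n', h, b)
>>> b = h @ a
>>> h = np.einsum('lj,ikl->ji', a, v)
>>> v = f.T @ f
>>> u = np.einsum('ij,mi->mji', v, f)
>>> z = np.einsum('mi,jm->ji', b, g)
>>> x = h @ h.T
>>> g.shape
(7, 5)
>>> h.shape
(23, 31)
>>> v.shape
(5, 5)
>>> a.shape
(2, 23)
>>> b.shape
(5, 23)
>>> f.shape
(31, 5)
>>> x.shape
(23, 23)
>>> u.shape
(31, 5, 5)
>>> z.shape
(7, 23)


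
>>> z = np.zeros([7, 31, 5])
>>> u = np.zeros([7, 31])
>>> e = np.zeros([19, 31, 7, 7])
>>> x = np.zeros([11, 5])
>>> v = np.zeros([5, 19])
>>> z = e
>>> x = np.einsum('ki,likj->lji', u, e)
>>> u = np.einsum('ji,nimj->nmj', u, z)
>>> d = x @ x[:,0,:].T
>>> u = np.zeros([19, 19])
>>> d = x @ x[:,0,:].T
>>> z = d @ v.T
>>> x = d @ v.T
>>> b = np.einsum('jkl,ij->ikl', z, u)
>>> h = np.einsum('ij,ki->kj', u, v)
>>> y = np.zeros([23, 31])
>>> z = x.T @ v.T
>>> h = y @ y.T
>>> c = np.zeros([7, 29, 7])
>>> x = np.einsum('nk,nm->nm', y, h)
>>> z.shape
(5, 7, 5)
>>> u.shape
(19, 19)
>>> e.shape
(19, 31, 7, 7)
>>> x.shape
(23, 23)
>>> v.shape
(5, 19)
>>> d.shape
(19, 7, 19)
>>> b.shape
(19, 7, 5)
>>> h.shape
(23, 23)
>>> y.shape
(23, 31)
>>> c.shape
(7, 29, 7)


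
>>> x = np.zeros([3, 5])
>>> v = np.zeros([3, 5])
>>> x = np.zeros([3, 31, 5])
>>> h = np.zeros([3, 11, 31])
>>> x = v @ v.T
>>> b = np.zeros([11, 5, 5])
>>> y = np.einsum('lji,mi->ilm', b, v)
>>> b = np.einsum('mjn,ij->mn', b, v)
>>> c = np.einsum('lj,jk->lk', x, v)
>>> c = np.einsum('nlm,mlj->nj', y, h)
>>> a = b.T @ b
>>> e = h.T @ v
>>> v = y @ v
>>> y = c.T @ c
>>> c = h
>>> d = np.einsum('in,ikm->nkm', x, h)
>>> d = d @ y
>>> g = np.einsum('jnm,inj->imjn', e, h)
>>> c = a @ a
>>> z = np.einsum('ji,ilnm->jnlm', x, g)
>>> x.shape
(3, 3)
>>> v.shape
(5, 11, 5)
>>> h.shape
(3, 11, 31)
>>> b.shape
(11, 5)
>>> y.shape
(31, 31)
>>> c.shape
(5, 5)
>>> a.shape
(5, 5)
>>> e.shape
(31, 11, 5)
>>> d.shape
(3, 11, 31)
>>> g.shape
(3, 5, 31, 11)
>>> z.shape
(3, 31, 5, 11)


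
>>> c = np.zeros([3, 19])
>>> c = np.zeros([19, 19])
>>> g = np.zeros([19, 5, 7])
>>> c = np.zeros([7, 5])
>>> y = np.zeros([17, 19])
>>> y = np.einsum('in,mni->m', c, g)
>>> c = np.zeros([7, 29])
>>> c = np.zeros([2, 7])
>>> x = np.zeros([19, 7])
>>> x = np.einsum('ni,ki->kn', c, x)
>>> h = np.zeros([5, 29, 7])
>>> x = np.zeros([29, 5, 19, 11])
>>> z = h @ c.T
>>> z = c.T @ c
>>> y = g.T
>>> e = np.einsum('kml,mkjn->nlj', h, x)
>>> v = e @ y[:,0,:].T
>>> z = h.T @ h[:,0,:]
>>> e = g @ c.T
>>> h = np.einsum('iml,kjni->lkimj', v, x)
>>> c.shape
(2, 7)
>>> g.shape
(19, 5, 7)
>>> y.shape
(7, 5, 19)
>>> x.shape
(29, 5, 19, 11)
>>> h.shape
(7, 29, 11, 7, 5)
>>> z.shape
(7, 29, 7)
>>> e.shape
(19, 5, 2)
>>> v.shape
(11, 7, 7)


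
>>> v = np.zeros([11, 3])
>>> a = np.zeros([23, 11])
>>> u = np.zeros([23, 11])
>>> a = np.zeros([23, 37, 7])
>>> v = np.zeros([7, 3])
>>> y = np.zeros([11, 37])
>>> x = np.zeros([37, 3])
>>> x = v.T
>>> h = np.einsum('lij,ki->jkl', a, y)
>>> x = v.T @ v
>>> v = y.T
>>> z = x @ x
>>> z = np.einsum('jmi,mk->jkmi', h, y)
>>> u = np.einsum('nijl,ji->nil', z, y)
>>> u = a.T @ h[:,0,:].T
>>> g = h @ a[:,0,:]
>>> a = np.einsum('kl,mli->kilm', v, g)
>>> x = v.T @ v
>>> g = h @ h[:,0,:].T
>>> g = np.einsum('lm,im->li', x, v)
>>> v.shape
(37, 11)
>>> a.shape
(37, 7, 11, 7)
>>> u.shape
(7, 37, 7)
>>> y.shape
(11, 37)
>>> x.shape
(11, 11)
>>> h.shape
(7, 11, 23)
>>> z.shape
(7, 37, 11, 23)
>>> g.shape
(11, 37)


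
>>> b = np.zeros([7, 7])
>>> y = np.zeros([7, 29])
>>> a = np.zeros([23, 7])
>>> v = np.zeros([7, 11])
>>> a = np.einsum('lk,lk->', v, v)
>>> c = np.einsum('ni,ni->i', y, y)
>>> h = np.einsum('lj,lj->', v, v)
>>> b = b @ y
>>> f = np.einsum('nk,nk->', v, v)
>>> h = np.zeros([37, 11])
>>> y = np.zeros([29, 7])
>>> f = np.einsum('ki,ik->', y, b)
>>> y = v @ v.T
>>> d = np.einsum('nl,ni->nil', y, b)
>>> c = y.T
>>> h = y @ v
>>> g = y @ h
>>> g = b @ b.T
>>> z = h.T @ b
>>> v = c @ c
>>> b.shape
(7, 29)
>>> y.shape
(7, 7)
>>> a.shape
()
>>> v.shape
(7, 7)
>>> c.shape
(7, 7)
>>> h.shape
(7, 11)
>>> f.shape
()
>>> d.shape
(7, 29, 7)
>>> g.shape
(7, 7)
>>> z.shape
(11, 29)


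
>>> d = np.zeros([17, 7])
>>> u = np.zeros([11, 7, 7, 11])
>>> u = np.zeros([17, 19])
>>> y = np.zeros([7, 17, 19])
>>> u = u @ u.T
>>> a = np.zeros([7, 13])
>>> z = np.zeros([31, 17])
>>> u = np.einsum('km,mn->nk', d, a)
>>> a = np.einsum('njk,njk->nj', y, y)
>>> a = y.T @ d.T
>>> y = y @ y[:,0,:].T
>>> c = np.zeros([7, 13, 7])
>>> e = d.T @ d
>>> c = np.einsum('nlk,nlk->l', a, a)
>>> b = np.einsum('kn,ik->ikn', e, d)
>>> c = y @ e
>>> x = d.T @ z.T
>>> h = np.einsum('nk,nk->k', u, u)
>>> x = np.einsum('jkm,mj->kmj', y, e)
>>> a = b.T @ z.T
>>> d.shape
(17, 7)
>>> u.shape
(13, 17)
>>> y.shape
(7, 17, 7)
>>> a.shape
(7, 7, 31)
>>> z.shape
(31, 17)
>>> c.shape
(7, 17, 7)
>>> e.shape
(7, 7)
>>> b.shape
(17, 7, 7)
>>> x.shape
(17, 7, 7)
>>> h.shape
(17,)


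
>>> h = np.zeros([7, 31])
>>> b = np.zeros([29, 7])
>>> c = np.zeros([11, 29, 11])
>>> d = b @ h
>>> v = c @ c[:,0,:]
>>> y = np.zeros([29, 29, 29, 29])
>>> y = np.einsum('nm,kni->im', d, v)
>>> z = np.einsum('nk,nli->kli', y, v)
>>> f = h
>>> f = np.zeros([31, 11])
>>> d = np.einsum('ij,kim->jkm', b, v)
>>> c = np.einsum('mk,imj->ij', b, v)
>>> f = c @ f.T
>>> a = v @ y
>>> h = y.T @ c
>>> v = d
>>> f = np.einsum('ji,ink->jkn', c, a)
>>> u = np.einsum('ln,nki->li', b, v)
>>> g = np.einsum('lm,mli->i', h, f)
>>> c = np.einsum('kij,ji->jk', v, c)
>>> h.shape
(31, 11)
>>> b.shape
(29, 7)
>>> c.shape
(11, 7)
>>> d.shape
(7, 11, 11)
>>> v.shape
(7, 11, 11)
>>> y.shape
(11, 31)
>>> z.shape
(31, 29, 11)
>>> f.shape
(11, 31, 29)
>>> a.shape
(11, 29, 31)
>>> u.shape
(29, 11)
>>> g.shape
(29,)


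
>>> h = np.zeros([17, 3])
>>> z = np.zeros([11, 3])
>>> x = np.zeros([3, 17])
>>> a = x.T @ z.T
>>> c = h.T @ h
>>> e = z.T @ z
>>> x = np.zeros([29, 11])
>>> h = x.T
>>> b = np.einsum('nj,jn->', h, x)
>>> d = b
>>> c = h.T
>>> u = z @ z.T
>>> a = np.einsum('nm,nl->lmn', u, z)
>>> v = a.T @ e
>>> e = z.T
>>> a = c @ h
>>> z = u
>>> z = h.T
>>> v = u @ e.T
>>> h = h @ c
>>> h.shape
(11, 11)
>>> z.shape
(29, 11)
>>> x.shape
(29, 11)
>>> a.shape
(29, 29)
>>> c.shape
(29, 11)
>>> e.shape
(3, 11)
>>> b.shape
()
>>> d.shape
()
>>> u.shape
(11, 11)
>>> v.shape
(11, 3)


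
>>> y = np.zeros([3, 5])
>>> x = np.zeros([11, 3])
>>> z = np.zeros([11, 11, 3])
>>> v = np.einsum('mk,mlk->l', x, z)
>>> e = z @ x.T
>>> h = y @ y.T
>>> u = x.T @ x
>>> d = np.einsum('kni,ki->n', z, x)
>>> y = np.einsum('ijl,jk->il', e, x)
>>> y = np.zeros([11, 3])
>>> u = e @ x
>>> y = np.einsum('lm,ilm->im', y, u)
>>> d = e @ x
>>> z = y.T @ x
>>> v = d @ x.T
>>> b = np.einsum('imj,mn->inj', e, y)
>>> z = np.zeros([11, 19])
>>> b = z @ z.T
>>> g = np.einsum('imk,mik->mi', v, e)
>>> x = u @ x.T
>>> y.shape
(11, 3)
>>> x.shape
(11, 11, 11)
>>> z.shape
(11, 19)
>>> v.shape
(11, 11, 11)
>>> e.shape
(11, 11, 11)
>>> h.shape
(3, 3)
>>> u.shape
(11, 11, 3)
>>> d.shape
(11, 11, 3)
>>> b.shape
(11, 11)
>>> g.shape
(11, 11)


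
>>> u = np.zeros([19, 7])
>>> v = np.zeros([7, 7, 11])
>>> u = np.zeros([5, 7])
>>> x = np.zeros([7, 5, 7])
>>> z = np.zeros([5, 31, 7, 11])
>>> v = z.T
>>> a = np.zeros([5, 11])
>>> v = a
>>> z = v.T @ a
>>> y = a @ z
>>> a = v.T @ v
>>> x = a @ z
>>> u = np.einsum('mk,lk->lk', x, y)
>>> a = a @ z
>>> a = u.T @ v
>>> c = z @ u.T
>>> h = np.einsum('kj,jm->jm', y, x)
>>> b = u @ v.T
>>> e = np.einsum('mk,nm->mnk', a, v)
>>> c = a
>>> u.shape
(5, 11)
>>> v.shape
(5, 11)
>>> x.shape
(11, 11)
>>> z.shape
(11, 11)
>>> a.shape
(11, 11)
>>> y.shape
(5, 11)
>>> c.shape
(11, 11)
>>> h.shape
(11, 11)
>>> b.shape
(5, 5)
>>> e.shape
(11, 5, 11)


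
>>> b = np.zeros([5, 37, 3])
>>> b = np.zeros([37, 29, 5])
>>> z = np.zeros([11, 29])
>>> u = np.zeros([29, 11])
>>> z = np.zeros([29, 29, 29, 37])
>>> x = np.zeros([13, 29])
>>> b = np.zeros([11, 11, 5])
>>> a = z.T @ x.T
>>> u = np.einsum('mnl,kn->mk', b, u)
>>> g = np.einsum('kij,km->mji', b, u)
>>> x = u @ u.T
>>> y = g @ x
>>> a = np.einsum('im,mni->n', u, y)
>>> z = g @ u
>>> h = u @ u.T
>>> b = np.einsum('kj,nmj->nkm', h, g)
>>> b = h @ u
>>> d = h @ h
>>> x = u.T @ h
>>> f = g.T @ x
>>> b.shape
(11, 29)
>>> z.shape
(29, 5, 29)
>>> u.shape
(11, 29)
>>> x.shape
(29, 11)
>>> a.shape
(5,)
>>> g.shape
(29, 5, 11)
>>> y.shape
(29, 5, 11)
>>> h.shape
(11, 11)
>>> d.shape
(11, 11)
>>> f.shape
(11, 5, 11)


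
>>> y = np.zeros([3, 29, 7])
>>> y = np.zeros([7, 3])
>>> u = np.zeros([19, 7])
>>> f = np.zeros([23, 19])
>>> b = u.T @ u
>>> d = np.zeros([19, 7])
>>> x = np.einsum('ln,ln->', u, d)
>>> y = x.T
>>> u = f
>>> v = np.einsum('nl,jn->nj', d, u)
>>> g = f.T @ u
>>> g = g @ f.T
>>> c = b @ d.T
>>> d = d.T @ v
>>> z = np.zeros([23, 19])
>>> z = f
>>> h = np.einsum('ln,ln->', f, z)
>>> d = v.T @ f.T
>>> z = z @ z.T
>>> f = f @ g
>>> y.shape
()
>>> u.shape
(23, 19)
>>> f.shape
(23, 23)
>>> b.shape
(7, 7)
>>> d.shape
(23, 23)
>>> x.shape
()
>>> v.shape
(19, 23)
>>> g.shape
(19, 23)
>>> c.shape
(7, 19)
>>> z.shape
(23, 23)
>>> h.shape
()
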